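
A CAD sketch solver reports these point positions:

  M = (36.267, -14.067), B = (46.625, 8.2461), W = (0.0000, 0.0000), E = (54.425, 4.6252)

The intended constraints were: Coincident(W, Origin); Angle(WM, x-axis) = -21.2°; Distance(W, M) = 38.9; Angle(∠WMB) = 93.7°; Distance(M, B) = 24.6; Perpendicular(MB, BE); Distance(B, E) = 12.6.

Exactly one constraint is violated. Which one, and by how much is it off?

Distance(B, E) = 12.6 — off by 4.00.

W = (0.00, 0.00) ✓; WM at -21.20° ✓; |WM| = 38.90 ✓; ∠WMB = 93.70° ✓; |MB| = 24.60 ✓; ∠(MB, BE) = 90.00° ✓; |BE| = 8.599 ✗.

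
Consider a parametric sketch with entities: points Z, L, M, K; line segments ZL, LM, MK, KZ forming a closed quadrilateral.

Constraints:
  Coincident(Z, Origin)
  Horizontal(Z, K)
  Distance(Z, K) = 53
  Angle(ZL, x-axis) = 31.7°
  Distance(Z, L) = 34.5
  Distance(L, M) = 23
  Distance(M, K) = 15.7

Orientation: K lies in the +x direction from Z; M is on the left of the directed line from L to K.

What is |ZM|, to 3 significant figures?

54.5

Checks: |LM| = 23.00 ✓; |MK| = 15.70 ✓.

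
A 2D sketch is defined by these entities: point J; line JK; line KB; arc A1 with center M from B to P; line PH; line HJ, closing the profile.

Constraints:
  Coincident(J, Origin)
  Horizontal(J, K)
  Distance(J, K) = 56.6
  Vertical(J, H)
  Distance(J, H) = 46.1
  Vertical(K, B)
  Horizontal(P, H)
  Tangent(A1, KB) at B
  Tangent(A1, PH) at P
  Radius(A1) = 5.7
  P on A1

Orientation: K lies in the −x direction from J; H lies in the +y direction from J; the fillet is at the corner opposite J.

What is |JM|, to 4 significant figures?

64.98

J and H share the same x with |JH| = 46.1 and H on the +y side, so H = (0.000, 46.10). The virtual corner opposite J is at (-56.60, 46.10). A1 meets KB tangentially, so MB is at right angles to KB and A1 meets PH tangentially, so MP is at right angles to PH, with radius 5.7, so the center M sits 5.7 in from both sides at M = (-50.90, 40.40). Then |JM| = |M − J| = 64.98.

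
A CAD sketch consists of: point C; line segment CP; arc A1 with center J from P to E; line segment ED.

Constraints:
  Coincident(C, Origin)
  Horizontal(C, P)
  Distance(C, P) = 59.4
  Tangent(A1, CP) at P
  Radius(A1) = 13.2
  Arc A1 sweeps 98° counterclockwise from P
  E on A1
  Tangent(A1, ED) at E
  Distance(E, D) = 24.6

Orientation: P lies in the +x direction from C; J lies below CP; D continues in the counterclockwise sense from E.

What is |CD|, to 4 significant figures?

63.46

C is at the origin; CP is horizontal with |CP| = 59.4 and P on the +x side, so P = (59.40, 0.000). Since A1 is tangent to CP there, JP ⟂ CP, so J = P + (0, -13.2) = (59.40, -13.20). On A1, P sits at bearing 90° from J; a 98° counterclockwise sweep puts E at bearing 188°, so E = J + 13.2·(cos 188°, sin 188°) = (46.33, -15.04). The tangent condition forces JE to be normal to ED, so ED runs along (−sin 188°, cos 188°); with |ED| = 24.6, D = (49.75, -39.40). Then |CD| = |D − C| = 63.46.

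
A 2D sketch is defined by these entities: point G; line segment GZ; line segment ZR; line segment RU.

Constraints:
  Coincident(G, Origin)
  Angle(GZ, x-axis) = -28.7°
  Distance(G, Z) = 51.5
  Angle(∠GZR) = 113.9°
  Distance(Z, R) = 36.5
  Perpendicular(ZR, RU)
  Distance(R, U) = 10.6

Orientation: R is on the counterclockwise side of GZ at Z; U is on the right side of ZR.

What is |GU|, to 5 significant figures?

81.352

∠GZR = 113.9°, so ZR runs at -28.7° + (180° − 113.9°) = 37.400° from the x-axis; with |ZR| = 36.5, R = Z + 36.5·(cos 37.400°, sin 37.400°) = (74.169, -2.5623). ZR ⟂ RU; with |RU| = 10.6 on the right of ZR, U = R + 10.6·(0.60738, -0.79441) = (80.607, -10.983). Then |GU| = |U − G| = 81.352.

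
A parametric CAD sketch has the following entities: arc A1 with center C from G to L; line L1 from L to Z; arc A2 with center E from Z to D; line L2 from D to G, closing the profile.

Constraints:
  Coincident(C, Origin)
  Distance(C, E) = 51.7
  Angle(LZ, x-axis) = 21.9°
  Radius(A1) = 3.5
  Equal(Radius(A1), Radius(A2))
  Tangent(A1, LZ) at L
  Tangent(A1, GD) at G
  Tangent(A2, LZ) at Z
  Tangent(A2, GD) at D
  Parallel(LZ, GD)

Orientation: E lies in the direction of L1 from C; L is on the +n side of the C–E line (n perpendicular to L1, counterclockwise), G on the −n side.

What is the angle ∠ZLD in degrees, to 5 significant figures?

7.7108°

The slot axis is L1's direction at 21.9°, so u = (cos 21.9°, sin 21.9°) = (0.92784, 0.37299) and n = (−sin 21.9°, cos 21.9°) = (-0.37299, 0.92784). C is at the origin and E lies 51.7 along u from C, so E = 51.7·u = (47.969, 19.283). Tangency of A1 to both parallel lines with radius 3.5 puts L and G at C ± 3.5·n: L = (-1.3055, 3.2474), G = (1.3055, -3.2474). Equal radii place Z and D the same way about E: Z = E + 3.5·n = (46.664, 22.531), D = E − 3.5·n = (49.275, 16.036). Then cos ∠ZLD = LZ·LD / (|LZ||LD|), giving 7.7108°.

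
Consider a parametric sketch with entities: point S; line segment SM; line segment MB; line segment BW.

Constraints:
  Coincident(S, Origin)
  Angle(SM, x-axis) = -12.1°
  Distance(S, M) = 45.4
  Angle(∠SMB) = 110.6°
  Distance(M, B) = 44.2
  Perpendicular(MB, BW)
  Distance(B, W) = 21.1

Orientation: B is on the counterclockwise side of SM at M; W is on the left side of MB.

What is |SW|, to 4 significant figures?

63.86

S is at the origin; SM runs at -12.1° with length 45.4, so M = 45.4·(cos -12.1°, sin -12.1°) = (44.39, -9.517). ∠SMB = 110.6°, so MB runs at -12.1° + (180° − 110.6°) = 57.30° from the x-axis; with |MB| = 44.2, B = M + 44.2·(cos 57.30°, sin 57.30°) = (68.27, 27.68). MB is perpendicular to BW; with |BW| = 21.1 on the left of MB, W = B + 21.1·(-0.8415, 0.5402) = (50.51, 39.08). Then |SW| = |W − S| = 63.86.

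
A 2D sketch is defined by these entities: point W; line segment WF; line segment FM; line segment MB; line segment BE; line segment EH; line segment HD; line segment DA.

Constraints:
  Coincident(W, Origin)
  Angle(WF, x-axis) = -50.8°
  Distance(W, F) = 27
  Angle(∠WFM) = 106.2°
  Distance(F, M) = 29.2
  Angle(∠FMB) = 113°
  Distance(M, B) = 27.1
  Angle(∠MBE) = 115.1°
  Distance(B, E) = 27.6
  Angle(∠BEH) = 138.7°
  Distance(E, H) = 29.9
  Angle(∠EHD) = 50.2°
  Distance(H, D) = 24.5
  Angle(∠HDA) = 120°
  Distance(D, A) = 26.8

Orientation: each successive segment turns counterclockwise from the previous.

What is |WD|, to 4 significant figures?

12.80

∠BEH = 138.7° gives EH at -163.8° from the x-axis; with |EH| = 29.9, H = (-9.763, 20.95). ∠EHD = 50.2° gives HD at -34.00° from the x-axis; with |HD| = 24.5, D = (10.55, 7.252). Then |WD| = |D − W| = 12.80.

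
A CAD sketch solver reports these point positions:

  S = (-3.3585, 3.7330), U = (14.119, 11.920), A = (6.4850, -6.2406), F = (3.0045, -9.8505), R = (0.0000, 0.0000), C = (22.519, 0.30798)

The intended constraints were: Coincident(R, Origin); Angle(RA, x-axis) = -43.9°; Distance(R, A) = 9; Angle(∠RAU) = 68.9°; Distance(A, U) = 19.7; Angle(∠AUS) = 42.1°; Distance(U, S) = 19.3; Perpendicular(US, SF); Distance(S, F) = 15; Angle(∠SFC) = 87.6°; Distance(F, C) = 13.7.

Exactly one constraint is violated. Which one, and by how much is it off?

Distance(F, C) = 13.7 — off by 8.30.

R = (0.00, 0.00) ✓; RA at -43.90° ✓; |RA| = 9.000 ✓; ∠RAU = 68.90° ✓; |AU| = 19.70 ✓; ∠AUS = 42.10° ✓; |US| = 19.30 ✓; ∠(US, SF) = 90.00° ✓; |SF| = 15.00 ✓; ∠SFC = 87.60° ✓; |FC| = 22.00 ✗.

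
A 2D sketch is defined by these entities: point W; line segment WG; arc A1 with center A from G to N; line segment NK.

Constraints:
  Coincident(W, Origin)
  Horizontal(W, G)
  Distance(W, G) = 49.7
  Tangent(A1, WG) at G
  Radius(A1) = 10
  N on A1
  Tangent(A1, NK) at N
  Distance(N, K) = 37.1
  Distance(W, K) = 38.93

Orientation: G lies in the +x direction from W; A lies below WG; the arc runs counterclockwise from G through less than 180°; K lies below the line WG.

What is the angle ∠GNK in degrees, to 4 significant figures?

153.4°

Checks: |AN| = 10.00 ✓; ∠(AN, NK) = 90.00° ✓; |NK| = 37.10 ✓; |WK| = 38.93 ✓.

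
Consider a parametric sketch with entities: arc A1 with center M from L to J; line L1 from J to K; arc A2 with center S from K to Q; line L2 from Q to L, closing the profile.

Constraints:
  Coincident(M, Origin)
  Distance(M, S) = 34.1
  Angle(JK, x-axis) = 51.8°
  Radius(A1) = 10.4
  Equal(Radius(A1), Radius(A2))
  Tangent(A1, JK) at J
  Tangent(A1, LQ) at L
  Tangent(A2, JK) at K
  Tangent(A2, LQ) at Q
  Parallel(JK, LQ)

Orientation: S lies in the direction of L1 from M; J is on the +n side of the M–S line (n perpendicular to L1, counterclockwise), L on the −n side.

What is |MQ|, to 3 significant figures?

35.7

Tangency of A1 to both parallel lines with radius 10.4 puts J and L at M ± 10.4·n: J = (-8.17, 6.43), L = (8.17, -6.43). Equal radii place K and Q the same way about S: K = S + 10.4·n = (12.9, 33.2), Q = S − 10.4·n = (29.3, 20.4). Then |MQ| = |Q − M| = 35.7.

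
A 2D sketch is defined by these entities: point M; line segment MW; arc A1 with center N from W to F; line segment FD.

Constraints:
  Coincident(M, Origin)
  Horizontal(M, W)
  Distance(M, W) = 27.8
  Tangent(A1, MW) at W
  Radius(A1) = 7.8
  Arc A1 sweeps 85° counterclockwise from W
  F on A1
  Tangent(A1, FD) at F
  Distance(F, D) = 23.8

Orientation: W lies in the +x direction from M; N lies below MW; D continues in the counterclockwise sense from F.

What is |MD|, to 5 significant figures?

35.677

M is at the origin; MW is horizontal with |MW| = 27.8 and W on the +x side, so W = (27.800, 0.0000). Since A1 is tangent to MW there, NW ⟂ MW, so N = W + (0, -7.8) = (27.800, -7.8000). On A1, W sits at bearing 90° from N; an 85° counterclockwise sweep puts F at bearing 175°, so F = N + 7.8·(cos 175°, sin 175°) = (20.030, -7.1202). Since A1 is tangent to FD there, NF ⟂ FD, so FD runs along (−sin 175°, cos 175°); with |FD| = 23.8, D = (17.955, -30.830). Then |MD| = |D − M| = 35.677.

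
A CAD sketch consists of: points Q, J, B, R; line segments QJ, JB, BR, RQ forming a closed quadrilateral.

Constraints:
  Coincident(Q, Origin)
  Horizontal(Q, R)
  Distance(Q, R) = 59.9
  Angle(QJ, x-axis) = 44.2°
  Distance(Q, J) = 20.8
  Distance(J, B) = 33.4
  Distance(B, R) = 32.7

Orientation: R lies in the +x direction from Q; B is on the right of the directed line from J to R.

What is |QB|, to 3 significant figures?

34.2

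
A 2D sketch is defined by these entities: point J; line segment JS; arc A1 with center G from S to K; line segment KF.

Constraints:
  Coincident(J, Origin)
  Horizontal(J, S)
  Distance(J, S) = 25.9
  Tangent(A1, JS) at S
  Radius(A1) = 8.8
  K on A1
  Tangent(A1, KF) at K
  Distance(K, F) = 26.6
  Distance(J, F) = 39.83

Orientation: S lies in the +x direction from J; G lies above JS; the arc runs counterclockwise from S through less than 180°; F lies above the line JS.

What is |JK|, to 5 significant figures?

35.885

J is at the origin; J and S share the same y with |JS| = 25.9 and S on the +x side, so S = (25.900, 0.0000). Tangency of A1 to JS means the radius GS is perpendicular to JS, so G = S + (0, 8.8) = (25.900, 8.8000). Since GK ⟂ KF (tangency), |GF| = √(8.8² + 26.6²) = 28.018 regardless of where K sits on A1. So F lies on both circle(J, 39.83) and circle(G, 28.018); the above-JS intersection is F = (17.812, 35.625). K is the foot of the tangent from F: K = (33.101, 13.858).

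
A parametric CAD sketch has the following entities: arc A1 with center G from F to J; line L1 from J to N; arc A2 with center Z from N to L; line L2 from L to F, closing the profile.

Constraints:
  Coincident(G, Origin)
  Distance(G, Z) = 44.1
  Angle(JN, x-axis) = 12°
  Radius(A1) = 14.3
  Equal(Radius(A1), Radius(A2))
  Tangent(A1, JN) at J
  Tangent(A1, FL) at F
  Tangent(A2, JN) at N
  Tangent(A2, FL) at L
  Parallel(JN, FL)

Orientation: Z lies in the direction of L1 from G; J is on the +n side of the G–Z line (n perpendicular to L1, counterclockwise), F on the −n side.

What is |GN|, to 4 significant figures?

46.36

The slot axis is L1's direction at 12.0°, so u = (cos 12.0°, sin 12.0°) = (0.9781, 0.2079) and n = (−sin 12.0°, cos 12.0°) = (-0.2079, 0.9781). G is at the origin and Z lies 44.1 along u from G, so Z = 44.1·u = (43.14, 9.169). Tangency of A1 to both parallel lines with radius 14.3 puts J and F at G ± 14.3·n: J = (-2.973, 13.99), F = (2.973, -13.99). Equal radii place N and L the same way about Z: N = Z + 14.3·n = (40.16, 23.16), L = Z − 14.3·n = (46.11, -4.819). Then |GN| = |N − G| = 46.36.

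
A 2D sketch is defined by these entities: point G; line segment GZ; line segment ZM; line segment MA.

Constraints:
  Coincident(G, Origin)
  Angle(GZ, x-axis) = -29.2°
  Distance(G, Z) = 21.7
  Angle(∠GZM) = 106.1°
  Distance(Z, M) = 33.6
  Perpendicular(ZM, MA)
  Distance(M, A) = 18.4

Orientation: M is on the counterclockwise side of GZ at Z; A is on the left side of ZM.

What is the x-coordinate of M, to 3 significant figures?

42.8

G is at the origin; GZ runs at -29.2° with length 21.7, so Z = 21.7·(cos -29.2°, sin -29.2°) = (18.9, -10.6). ∠GZM = 106.1°, so ZM runs at -29.2° + (180° − 106.1°) = 44.7° from the x-axis; with |ZM| = 33.6, M = Z + 33.6·(cos 44.7°, sin 44.7°) = (42.8, 13.0). So M.x = 42.8.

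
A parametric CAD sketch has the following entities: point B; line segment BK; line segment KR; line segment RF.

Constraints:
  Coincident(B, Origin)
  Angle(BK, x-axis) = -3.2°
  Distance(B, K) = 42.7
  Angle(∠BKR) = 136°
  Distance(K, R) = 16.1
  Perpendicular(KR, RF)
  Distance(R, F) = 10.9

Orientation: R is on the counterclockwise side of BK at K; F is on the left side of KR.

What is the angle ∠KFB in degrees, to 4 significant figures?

55.94°

B is at the origin; BK runs at -3.2° with length 42.7, so K = 42.7·(cos -3.2°, sin -3.2°) = (42.63, -2.384). ∠BKR = 136.0°, so KR runs at -3.2° + (180° − 136.0°) = 40.80° from the x-axis; with |KR| = 16.1, R = K + 16.1·(cos 40.80°, sin 40.80°) = (54.82, 8.136). KR ⟂ RF; with |RF| = 10.9 on the left of KR, F = R + 10.9·(-0.6534, 0.7570) = (47.70, 16.39). Then cos ∠KFB = FK·FB / (|FK||FB|), giving 55.94°.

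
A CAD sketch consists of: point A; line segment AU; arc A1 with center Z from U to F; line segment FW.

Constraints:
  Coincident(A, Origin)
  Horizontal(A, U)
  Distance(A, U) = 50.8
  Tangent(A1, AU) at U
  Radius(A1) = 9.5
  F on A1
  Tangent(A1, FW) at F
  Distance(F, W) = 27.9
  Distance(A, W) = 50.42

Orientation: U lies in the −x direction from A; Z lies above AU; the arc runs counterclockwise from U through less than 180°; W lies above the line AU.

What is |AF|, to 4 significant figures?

42.18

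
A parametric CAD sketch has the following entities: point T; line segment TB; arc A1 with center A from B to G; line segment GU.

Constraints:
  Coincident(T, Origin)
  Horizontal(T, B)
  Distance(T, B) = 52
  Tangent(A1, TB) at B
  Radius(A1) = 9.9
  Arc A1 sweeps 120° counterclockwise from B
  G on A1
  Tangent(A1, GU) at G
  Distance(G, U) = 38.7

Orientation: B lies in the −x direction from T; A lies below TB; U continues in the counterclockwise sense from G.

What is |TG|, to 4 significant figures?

62.37

T is at the origin; T and B share the same y with |TB| = 52.0 and B on the −x side, so B = (-52.00, 0.000). A1 meets TB tangentially, so AB is at right angles to TB, so A = B + (0, -9.9) = (-52.00, -9.900). On A1, B sits at bearing 90° from A; a 120° counterclockwise sweep puts G at bearing 210°, so G = A + 9.9·(cos 210°, sin 210°) = (-60.57, -14.85). Then |TG| = |G − T| = 62.37.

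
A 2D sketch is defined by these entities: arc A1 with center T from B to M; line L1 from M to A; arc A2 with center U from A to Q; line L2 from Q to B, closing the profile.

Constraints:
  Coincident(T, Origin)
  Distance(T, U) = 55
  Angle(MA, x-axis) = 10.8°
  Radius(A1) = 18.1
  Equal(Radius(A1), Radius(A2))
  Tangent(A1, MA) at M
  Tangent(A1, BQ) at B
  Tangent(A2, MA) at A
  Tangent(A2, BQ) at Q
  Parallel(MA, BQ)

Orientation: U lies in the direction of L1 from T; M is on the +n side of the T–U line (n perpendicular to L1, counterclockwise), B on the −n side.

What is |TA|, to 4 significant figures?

57.90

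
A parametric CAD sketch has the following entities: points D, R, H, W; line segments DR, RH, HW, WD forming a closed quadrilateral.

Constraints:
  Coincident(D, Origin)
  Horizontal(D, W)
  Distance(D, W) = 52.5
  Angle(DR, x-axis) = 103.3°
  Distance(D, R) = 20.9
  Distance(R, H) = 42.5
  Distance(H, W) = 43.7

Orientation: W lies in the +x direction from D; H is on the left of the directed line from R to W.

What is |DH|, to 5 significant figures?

51.436

Checks: D.y = 0.00, W.y = 0.00 ✓; |RH| = 42.50 ✓; |HW| = 43.70 ✓.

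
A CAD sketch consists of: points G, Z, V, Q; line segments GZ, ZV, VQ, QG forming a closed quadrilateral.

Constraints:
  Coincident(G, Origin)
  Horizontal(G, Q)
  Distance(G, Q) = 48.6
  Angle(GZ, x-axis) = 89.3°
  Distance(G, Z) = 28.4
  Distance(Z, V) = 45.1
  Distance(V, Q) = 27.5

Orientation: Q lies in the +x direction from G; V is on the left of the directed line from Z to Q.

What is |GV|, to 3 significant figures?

53.0

Checks: |ZV| = 45.10 ✓; |VQ| = 27.50 ✓.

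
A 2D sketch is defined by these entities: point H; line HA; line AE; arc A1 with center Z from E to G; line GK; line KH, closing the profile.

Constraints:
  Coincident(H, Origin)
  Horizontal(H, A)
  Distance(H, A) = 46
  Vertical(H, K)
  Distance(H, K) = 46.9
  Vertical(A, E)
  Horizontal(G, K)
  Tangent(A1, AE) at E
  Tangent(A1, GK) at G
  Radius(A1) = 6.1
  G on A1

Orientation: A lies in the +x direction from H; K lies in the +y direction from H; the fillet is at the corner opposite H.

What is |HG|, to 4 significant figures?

61.58

H is at the origin; H and A share the same y with |HA| = 46.0 and A on the +x side, so A = (46.00, 0.000). HK is vertical with |HK| = 46.9 and K on the +y side, so K = (0.000, 46.90). The virtual corner opposite H is at (46.00, 46.90). Since A1 is tangent to AE there, ZE ⟂ AE and the tangent condition forces ZG to be normal to GK, with radius 6.1, so the center Z sits 6.1 in from both sides at Z = (39.90, 40.80). That places the tangent points at E = (46.00, 40.80) on AE and G = (39.90, 46.90) on GK. Then |HG| = |G − H| = 61.58.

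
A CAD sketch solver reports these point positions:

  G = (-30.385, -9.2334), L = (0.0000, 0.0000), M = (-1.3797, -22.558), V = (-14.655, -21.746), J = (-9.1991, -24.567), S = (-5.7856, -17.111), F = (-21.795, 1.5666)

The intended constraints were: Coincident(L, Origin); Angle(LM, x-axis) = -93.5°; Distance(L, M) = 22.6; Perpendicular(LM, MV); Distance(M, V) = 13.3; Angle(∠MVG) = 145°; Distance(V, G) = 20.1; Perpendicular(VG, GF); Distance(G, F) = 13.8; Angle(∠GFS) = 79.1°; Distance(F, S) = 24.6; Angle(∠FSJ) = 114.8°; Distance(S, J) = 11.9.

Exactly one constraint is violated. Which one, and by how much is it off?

Distance(S, J) = 11.9 — off by 3.70.

L = (0.00, 0.00) ✓; LM at -93.50° ✓; |LM| = 22.60 ✓; ∠(LM, MV) = 90.00° ✓; |MV| = 13.30 ✓; ∠MVG = 145.0° ✓; |VG| = 20.10 ✓; ∠(VG, GF) = 90.00° ✓; |GF| = 13.80 ✓; ∠GFS = 79.10° ✓; |FS| = 24.60 ✓; ∠FSJ = 114.8° ✓; |SJ| = 8.200 ✗.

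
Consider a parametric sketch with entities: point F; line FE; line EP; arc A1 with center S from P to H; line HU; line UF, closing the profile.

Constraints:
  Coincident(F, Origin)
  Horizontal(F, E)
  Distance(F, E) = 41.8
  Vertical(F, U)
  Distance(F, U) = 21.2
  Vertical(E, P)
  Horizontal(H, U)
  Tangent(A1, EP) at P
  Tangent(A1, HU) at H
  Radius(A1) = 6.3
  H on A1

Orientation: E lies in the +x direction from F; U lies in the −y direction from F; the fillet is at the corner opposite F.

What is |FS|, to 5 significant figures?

38.500

FU is vertical with |FU| = 21.2 and U on the −y side, so U = (0.0000, -21.200). The virtual corner opposite F is at (41.800, -21.200). Since A1 is tangent to EP there, SP ⟂ EP and the tangent condition forces SH to be normal to HU, with radius 6.3, so the center S sits 6.3 in from both sides at S = (35.500, -14.900). Then |FS| = |S − F| = 38.500.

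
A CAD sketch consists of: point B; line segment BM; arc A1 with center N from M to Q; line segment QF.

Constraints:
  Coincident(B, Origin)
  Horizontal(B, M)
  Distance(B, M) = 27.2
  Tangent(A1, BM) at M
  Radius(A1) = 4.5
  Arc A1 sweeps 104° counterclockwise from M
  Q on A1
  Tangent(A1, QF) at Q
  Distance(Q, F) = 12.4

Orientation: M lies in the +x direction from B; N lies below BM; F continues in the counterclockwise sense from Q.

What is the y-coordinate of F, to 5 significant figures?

-17.620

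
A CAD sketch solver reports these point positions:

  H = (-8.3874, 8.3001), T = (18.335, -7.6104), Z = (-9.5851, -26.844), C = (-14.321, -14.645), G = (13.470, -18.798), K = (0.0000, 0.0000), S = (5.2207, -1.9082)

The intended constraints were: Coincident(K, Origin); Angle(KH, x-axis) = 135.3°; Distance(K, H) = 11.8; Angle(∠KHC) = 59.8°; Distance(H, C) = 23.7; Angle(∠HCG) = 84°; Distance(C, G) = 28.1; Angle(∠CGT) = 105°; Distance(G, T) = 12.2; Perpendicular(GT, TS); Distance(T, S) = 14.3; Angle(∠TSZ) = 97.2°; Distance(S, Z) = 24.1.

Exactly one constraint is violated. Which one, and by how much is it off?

Distance(S, Z) = 24.1 — off by 4.90.

K = (0.00, 0.00) ✓; KH at 135.3° ✓; |KH| = 11.80 ✓; ∠KHC = 59.80° ✓; |HC| = 23.70 ✓; ∠HCG = 84.00° ✓; |CG| = 28.10 ✓; ∠CGT = 105.0° ✓; |GT| = 12.20 ✓; ∠(GT, TS) = 90.00° ✓; |TS| = 14.30 ✓; ∠TSZ = 97.20° ✓; |SZ| = 29.00 ✗.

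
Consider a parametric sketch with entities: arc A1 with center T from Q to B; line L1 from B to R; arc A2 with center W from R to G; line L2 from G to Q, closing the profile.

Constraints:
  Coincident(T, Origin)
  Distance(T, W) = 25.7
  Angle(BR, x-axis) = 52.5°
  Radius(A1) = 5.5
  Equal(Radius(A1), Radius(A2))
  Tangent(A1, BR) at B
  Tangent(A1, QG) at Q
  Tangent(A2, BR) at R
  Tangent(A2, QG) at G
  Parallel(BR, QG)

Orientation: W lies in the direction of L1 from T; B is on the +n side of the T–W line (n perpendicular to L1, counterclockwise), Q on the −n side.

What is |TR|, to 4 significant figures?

26.28

Tangency of A1 to both parallel lines with radius 5.5 puts B and Q at T ± 5.5·n: B = (-4.363, 3.348), Q = (4.363, -3.348). Equal radii place R and G the same way about W: R = W + 5.5·n = (11.28, 23.74), G = W − 5.5·n = (20.01, 17.04). Then |TR| = |R − T| = 26.28.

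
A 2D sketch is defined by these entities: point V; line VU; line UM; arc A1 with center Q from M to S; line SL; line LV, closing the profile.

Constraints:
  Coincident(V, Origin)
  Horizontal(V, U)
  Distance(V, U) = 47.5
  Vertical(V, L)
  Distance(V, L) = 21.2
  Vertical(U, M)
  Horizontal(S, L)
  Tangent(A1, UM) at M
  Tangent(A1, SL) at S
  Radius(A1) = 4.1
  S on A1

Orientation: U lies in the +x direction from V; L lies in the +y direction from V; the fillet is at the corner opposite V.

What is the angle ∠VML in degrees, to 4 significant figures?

24.73°

V is at the origin; V and U share the same y with |VU| = 47.5 and U on the +x side, so U = (47.50, 0.000). VL is vertical with |VL| = 21.2 and L on the +y side, so L = (0.000, 21.20). The virtual corner opposite V is at (47.50, 21.20). A1 meets UM tangentially, so QM is at right angles to UM and A1 meets SL tangentially, so QS is at right angles to SL, with radius 4.1, so the center Q sits 4.1 in from both sides at Q = (43.40, 17.10). That places the tangent points at M = (47.50, 17.10) on UM and S = (43.40, 21.20) on SL. Then cos ∠VML = MV·ML / (|MV||ML|), giving 24.73°.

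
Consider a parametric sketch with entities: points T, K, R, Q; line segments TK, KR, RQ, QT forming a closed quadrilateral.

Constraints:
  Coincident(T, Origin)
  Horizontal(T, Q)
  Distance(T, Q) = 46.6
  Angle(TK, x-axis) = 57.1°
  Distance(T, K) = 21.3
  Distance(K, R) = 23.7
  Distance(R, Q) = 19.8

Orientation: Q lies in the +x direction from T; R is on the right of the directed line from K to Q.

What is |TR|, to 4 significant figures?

26.80

T is at the origin; TQ is horizontal with |TQ| = 46.6 and Q in +x, so Q = (46.6, 0). TK runs at 57.1° with |TK| = 21.3, so K = (11.57, 17.88). R is determined by |KR| = 23.7 and |RQ| = 19.8 together: it lies at the intersection of circle(K, 23.7) and circle(Q, 19.8). With |KQ| = 39.33, the foot of the radical line on KQ is 21.82 from K and the perpendicular offset is √(23.7² − 21.82²) = 9.245. Taking the right-of-KQ solution: R = (26.80, -0.2729).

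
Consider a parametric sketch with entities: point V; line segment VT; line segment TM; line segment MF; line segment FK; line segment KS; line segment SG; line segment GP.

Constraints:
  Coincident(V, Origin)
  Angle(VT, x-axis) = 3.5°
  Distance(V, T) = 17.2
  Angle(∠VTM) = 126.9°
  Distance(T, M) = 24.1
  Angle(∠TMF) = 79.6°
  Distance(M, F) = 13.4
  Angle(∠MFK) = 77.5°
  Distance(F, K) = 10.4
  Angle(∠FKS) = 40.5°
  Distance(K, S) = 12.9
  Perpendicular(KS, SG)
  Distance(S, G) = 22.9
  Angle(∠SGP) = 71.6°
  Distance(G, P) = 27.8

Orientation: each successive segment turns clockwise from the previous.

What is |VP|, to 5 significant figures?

18.940

V is at the origin; VT runs at 3.5° with length 17.2, so T = (17.168, 1.0500). ∠VTM = 126.9° gives TM at -49.600° from the x-axis; with |TM| = 24.1, M = (32.788, -17.303). ∠TMF = 79.6° gives MF at -150.00° from the x-axis; with |MF| = 13.4, F = (21.183, -24.003). ∠MFK = 77.5° gives FK at 107.50° from the x-axis; with |FK| = 10.4, K = (18.056, -14.084). ∠FKS = 40.5° gives KS at -32.000° from the x-axis; with |KS| = 12.9, S = (28.995, -20.920). KS is perpendicular to SG, so SG runs at -122.00°; with |SG| = 22.9, G = (16.860, -40.341). ∠SGP = 71.6° gives GP at 129.60° from the x-axis; with |GP| = 27.8, P = (-0.86019, -18.920). Then |VP| = |P − V| = 18.940.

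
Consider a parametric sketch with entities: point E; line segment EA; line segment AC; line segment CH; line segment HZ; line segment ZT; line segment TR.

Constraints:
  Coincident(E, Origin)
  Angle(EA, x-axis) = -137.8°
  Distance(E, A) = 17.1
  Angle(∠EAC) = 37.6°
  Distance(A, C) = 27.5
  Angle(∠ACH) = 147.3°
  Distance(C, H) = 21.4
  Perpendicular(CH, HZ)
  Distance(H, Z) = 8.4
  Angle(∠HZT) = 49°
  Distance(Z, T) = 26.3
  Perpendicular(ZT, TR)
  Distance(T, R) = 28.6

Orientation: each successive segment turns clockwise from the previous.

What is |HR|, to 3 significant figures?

30.5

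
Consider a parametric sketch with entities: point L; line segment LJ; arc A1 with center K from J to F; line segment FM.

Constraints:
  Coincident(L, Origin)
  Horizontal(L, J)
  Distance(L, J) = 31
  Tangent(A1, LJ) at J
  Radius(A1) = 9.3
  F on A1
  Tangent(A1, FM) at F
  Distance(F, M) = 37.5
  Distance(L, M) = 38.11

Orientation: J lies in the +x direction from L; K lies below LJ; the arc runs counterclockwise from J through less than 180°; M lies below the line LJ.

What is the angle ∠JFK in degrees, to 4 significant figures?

59.28°

L is at the origin; L and J share the same y with |LJ| = 31.0 and J on the +x side, so J = (31.00, 0.000). The tangent condition forces KJ to be normal to LJ, so K = J + (0, -9.3) = (31.00, -9.300). Since KF ⟂ FM (tangency), |KM| = √(9.3² + 37.5²) = 38.64 regardless of where F sits on A1. So M lies on both circle(L, 38.11) and circle(K, 38.64); the below-LJ intersection is M = (4.906, -37.79). F is the foot of the tangent from M: F = (22.83, -4.855).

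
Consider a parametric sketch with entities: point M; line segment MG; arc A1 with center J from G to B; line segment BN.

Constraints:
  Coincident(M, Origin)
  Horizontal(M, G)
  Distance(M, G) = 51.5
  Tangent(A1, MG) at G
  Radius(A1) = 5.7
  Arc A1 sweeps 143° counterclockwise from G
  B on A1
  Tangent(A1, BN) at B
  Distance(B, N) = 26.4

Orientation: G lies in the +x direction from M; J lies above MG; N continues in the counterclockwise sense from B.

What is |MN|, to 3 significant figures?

42.8

On A1, G sits at bearing -90° from J; a 143° counterclockwise sweep puts B at bearing 53°, so B = J + 5.7·(cos 53°, sin 53°) = (54.9, 10.3). Since A1 is tangent to BN there, JB ⟂ BN, so BN runs along (−sin 53°, cos 53°); with |BN| = 26.4, N = (33.8, 26.1). Then |MN| = |N − M| = 42.8.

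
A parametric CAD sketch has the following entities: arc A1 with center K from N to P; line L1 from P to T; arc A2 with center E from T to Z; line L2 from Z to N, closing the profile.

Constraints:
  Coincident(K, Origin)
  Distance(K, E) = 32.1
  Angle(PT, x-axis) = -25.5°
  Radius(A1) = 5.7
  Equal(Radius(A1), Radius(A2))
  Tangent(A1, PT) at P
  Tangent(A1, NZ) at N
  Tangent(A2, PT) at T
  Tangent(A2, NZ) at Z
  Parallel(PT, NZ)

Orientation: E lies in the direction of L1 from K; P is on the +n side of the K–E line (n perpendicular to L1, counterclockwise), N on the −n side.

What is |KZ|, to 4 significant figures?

32.60

Tangency of A1 to both parallel lines with radius 5.7 puts P and N at K ± 5.7·n: P = (2.454, 5.145), N = (-2.454, -5.145). Equal radii place T and Z the same way about E: T = E + 5.7·n = (31.43, -8.675), Z = E − 5.7·n = (26.52, -18.96). Then |KZ| = |Z − K| = 32.60.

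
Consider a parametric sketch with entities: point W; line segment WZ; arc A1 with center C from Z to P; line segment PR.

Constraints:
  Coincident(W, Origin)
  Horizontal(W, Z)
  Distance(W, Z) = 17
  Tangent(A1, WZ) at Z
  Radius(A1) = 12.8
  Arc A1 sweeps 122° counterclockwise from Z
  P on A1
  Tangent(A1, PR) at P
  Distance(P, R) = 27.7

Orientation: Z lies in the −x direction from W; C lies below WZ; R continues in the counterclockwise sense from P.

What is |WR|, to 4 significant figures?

45.04

W is at the origin; WZ is horizontal with |WZ| = 17.0 and Z on the −x side, so Z = (-17.00, 0.000). Since A1 is tangent to WZ there, CZ ⟂ WZ, so C = Z + (0, -12.8) = (-17.00, -12.80). On A1, Z sits at bearing 90° from C; a 122° counterclockwise sweep puts P at bearing 212°, so P = C + 12.8·(cos 212°, sin 212°) = (-27.86, -19.58). Tangency of A1 to PR means the radius CP is perpendicular to PR, so PR runs along (−sin 212°, cos 212°); with |PR| = 27.7, R = (-13.18, -43.07). Then |WR| = |R − W| = 45.04.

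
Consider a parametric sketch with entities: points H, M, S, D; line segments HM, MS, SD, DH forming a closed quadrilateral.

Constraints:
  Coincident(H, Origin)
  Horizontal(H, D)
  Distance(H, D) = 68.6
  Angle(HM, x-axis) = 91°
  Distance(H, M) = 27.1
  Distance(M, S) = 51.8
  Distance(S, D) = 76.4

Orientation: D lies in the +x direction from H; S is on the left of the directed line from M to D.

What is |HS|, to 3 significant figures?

74.6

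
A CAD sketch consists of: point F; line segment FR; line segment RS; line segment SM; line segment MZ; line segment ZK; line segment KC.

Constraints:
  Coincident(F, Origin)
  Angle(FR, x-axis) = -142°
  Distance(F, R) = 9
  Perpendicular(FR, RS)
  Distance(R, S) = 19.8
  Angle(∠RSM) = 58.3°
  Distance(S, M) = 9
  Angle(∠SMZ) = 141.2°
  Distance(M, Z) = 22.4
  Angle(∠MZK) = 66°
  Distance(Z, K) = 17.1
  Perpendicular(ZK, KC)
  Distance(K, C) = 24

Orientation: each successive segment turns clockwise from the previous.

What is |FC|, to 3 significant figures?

21.2

∠MZK = 66.0° gives ZK at -146° from the x-axis; with |ZK| = 17.1, K = (-5.70, -10.4). ZK ⟂ KC, so KC runs at 124°; with |KC| = 24.0, C = (-19.0, 9.59). Then |FC| = |C − F| = 21.2.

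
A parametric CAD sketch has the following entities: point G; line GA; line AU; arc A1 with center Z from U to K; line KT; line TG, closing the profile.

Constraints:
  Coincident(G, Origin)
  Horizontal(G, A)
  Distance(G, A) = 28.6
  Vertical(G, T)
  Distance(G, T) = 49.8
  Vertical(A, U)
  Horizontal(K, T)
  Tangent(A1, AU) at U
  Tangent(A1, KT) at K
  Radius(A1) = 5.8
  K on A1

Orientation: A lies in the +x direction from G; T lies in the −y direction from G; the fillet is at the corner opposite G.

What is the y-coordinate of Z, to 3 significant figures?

-44.0

G is at the origin; G and A share the same y with |GA| = 28.6 and A on the +x side, so A = (28.6, 0.00). G and T share the same x with |GT| = 49.8 and T on the −y side, so T = (0.00, -49.8). The virtual corner opposite G is at (28.6, -49.8). Since A1 is tangent to AU there, ZU ⟂ AU and the tangent condition forces ZK to be normal to KT, with radius 5.8, so the center Z sits 5.8 in from both sides at Z = (22.8, -44.0). So Z.y = -44.0.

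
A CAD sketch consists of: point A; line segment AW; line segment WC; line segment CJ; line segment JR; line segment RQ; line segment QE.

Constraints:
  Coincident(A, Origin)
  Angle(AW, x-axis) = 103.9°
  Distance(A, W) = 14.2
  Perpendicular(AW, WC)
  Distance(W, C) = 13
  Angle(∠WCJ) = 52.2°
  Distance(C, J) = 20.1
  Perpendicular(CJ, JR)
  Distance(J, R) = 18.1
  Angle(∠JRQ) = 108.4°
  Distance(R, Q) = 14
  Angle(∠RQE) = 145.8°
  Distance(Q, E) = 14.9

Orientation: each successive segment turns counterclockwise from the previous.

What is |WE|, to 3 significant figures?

17.5

A is at the origin; AW runs at 103.9° with length 14.2, so W = (-3.41, 13.8). AW ⟂ WC, so WC runs at -166°; with |WC| = 13.0, C = (-16.0, 10.7). ∠WCJ = 52.2° gives CJ at -38.3° from the x-axis; with |CJ| = 20.1, J = (-0.257, -1.80). The perpendicularity gives JR at right angles to CJ, so JR runs at 51.7°; with |JR| = 18.1, R = (11.0, 12.4). ∠JRQ = 108.4° gives RQ at 123° from the x-axis; with |RQ| = 14.0, Q = (3.28, 24.1). ∠RQE = 145.8° gives QE at 157° from the x-axis; with |QE| = 14.9, E = (-10.5, 29.8). Then |WE| = |E − W| = 17.5.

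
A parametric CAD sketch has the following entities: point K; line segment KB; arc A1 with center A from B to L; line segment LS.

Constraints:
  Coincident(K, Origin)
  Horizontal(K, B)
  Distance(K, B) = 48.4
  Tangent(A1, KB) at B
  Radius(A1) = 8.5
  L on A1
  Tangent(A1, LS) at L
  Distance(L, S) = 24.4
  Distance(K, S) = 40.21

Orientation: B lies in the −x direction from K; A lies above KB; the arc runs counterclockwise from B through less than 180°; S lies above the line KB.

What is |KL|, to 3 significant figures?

41.0

K is at the origin; KB is horizontal with |KB| = 48.4 and B on the −x side, so B = (-48.4, 0.00). Tangency of A1 to KB means the radius AB is perpendicular to KB, so A = B + (0, 8.5) = (-48.4, 8.50). Since AL ⟂ LS (tangency), |AS| = √(8.5² + 24.4²) = 25.8 regardless of where L sits on A1. So S lies on both circle(K, 40.21) and circle(A, 25.8); the above-KB intersection is S = (-30.1, 26.7). L is the foot of the tangent from S: L = (-40.8, 4.77).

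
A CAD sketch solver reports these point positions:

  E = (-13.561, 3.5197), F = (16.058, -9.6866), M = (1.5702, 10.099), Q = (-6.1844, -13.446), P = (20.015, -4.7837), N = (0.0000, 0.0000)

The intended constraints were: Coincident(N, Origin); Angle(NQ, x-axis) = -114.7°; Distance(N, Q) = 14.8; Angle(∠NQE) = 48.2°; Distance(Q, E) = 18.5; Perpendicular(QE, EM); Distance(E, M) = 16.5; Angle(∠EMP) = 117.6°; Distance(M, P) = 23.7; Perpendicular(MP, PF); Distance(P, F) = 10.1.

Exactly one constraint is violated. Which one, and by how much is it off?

Distance(P, F) = 10.1 — off by 3.80.

N = (0.00, 0.00) ✓; NQ at -114.7° ✓; |NQ| = 14.80 ✓; ∠NQE = 48.20° ✓; |QE| = 18.50 ✓; ∠(QE, EM) = 90.00° ✓; |EM| = 16.50 ✓; ∠EMP = 117.6° ✓; |MP| = 23.70 ✓; ∠(MP, PF) = 90.01° ✓; |PF| = 6.300 ✗.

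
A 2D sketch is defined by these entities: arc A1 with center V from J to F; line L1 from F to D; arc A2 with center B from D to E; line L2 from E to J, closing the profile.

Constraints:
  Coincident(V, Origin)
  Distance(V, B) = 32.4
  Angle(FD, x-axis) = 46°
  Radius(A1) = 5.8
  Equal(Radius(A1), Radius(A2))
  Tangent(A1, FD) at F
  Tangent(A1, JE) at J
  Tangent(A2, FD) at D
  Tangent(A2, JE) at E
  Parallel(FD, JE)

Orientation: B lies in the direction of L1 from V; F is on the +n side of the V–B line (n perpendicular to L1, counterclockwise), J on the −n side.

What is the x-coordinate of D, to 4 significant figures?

18.33

The slot axis is L1's direction at 46.0°, so u = (cos 46.0°, sin 46.0°) = (0.6947, 0.7193) and n = (−sin 46.0°, cos 46.0°) = (-0.7193, 0.6947). V is at the origin and B lies 32.4 along u from V, so B = 32.4·u = (22.51, 23.31). Tangency of A1 to both parallel lines with radius 5.8 puts F and J at V ± 5.8·n: F = (-4.172, 4.029), J = (4.172, -4.029). Equal radii place D and E the same way about B: D = B + 5.8·n = (18.33, 27.34), E = B − 5.8·n = (26.68, 19.28). So D.x = 18.33.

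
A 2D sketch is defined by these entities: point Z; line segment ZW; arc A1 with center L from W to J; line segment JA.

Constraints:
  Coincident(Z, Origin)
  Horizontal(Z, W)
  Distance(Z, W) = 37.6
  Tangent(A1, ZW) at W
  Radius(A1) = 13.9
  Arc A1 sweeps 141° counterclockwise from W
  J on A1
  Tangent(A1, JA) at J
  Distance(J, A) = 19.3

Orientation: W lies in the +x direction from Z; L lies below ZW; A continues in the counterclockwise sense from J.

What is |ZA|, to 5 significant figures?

57.278

Z is at the origin; Z and W share the same y with |ZW| = 37.6 and W on the +x side, so W = (37.600, 0.0000). A1 meets ZW tangentially, so LW is at right angles to ZW, so L = W + (0, -13.9) = (37.600, -13.900). On A1, W sits at bearing 90° from L; a 141° counterclockwise sweep puts J at bearing 231°, so J = L + 13.9·(cos 231°, sin 231°) = (28.852, -24.702). A1 meets JA tangentially, so LJ is at right angles to JA, so JA runs along (−sin 231°, cos 231°); with |JA| = 19.3, A = (43.851, -36.848). Then |ZA| = |A − Z| = 57.278.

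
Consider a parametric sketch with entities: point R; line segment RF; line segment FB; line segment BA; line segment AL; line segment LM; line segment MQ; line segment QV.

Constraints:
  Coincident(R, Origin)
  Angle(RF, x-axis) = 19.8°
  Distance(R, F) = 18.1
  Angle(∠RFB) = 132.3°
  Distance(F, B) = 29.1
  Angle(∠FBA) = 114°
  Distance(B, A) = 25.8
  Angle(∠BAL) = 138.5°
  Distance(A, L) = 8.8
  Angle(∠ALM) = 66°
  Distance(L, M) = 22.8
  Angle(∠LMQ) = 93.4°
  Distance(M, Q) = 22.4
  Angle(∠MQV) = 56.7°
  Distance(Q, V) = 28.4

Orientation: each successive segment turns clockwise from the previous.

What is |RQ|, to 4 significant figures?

48.01

∠ALM = 66.0° gives LM at 110.6° from the x-axis; with |LM| = 22.8, M = (26.70, -18.06). ∠LMQ = 93.4° gives MQ at 24.00° from the x-axis; with |MQ| = 22.4, Q = (47.17, -8.952). Then |RQ| = |Q − R| = 48.01.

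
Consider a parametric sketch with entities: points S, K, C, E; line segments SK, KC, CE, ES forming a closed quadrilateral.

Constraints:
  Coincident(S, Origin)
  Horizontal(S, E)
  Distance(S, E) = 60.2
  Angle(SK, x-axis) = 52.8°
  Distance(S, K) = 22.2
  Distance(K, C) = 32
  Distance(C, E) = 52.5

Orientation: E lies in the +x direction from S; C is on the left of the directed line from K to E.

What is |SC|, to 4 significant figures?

54.19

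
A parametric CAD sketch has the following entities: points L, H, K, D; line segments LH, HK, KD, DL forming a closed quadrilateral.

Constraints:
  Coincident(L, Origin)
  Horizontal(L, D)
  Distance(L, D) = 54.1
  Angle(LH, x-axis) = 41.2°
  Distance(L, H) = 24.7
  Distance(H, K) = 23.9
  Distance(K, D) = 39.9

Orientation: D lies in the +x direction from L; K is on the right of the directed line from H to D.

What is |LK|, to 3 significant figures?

16.6

Checks: |HK| = 23.90 ✓; |KD| = 39.90 ✓.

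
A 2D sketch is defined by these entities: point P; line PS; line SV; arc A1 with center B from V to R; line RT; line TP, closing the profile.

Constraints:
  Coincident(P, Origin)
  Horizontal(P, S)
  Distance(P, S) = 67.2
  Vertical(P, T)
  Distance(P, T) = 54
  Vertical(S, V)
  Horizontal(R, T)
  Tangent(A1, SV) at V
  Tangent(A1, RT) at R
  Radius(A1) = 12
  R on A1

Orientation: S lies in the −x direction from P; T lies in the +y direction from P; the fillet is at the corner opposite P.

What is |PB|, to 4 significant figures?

69.36

P is at the origin; PS is horizontal with |PS| = 67.2 and S on the −x side, so S = (-67.20, 0.000). P and T share the same x with |PT| = 54.0 and T on the +y side, so T = (0.000, 54.00). The virtual corner opposite P is at (-67.20, 54.00). Since A1 is tangent to SV there, BV ⟂ SV and A1 meets RT tangentially, so BR is at right angles to RT, with radius 12.0, so the center B sits 12.0 in from both sides at B = (-55.20, 42.00). Then |PB| = |B − P| = 69.36.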